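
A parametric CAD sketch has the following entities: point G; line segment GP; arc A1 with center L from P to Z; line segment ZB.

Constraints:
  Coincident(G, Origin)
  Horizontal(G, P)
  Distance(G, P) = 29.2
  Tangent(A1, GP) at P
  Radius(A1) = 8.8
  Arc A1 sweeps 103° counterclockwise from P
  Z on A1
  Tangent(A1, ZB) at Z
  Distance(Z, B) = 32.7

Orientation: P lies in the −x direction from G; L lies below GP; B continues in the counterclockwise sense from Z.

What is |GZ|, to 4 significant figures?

39.28

G is at the origin; GP is horizontal with |GP| = 29.2 and P on the −x side, so P = (-29.20, 0.000). A1 meets GP tangentially, so LP is at right angles to GP, so L = P + (0, -8.8) = (-29.20, -8.800). On A1, P sits at bearing 90° from L; a 103° counterclockwise sweep puts Z at bearing 193°, so Z = L + 8.8·(cos 193°, sin 193°) = (-37.77, -10.78). Then |GZ| = |Z − G| = 39.28.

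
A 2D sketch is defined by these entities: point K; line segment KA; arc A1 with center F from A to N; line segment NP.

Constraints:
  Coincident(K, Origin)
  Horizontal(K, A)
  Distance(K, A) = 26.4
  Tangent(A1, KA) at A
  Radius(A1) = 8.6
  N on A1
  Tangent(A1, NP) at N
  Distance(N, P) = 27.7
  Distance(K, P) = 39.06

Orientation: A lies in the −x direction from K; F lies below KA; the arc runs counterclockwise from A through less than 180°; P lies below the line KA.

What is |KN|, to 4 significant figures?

35.95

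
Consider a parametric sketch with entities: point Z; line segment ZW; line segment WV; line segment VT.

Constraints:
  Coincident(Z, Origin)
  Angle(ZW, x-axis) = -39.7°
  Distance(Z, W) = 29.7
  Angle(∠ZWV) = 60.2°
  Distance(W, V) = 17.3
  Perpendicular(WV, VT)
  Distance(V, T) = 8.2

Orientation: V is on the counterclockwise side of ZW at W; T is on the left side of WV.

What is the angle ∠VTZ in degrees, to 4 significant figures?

171.8°

Z is at the origin; ZW runs at -39.7° with length 29.7, so W = 29.7·(cos -39.7°, sin -39.7°) = (22.85, -18.97). ∠ZWV = 60.2°, so WV runs at -39.7° + (180° − 60.2°) = 80.10° from the x-axis; with |WV| = 17.3, V = W + 17.3·(cos 80.10°, sin 80.10°) = (25.83, -1.929). WV is perpendicular to VT; with |VT| = 8.2 on the left of WV, T = V + 8.2·(-0.9851, 0.1719) = (17.75, -0.5192). Then cos ∠VTZ = TV·TZ / (|TV||TZ|), giving 171.8°.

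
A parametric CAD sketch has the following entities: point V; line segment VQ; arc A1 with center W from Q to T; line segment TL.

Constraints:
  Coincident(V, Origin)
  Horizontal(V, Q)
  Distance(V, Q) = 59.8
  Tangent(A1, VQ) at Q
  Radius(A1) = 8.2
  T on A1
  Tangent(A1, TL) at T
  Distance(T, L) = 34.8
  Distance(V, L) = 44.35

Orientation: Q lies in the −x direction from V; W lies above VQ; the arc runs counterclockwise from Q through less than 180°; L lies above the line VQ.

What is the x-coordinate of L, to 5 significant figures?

-32.011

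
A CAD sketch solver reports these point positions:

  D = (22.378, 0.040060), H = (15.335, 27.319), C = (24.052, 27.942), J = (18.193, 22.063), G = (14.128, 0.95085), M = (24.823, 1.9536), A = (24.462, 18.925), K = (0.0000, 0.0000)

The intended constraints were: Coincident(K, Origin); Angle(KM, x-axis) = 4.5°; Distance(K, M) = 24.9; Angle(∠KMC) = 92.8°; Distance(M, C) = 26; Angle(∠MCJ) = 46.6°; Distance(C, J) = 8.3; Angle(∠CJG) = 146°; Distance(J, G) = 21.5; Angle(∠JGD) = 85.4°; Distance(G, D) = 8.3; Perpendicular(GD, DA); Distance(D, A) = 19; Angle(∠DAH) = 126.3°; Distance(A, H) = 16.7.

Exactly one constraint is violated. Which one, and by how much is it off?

Distance(A, H) = 16.7 — off by 4.30.

K = (0.00, 0.00) ✓; KM at 4.500° ✓; |KM| = 24.90 ✓; ∠KMC = 92.80° ✓; |MC| = 26.00 ✓; ∠MCJ = 46.60° ✓; |CJ| = 8.300 ✓; ∠CJG = 146.0° ✓; |JG| = 21.50 ✓; ∠JGD = 85.40° ✓; |GD| = 8.300 ✓; ∠(GD, DA) = 90.00° ✓; |DA| = 19.00 ✓; ∠DAH = 126.3° ✓; |AH| = 12.40 ✗.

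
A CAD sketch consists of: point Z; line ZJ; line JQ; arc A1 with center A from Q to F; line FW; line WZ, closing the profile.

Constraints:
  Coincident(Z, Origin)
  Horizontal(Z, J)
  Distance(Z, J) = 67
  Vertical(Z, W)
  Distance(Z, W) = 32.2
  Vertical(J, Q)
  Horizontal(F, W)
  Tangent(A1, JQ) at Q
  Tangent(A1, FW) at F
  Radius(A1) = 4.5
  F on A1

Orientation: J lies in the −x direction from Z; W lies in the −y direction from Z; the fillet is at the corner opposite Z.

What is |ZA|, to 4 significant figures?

68.36

Z and W share the same x with |ZW| = 32.2 and W on the −y side, so W = (0.000, -32.20). The virtual corner opposite Z is at (-67.00, -32.20). A1 meets JQ tangentially, so AQ is at right angles to JQ and the tangent condition forces AF to be normal to FW, with radius 4.5, so the center A sits 4.5 in from both sides at A = (-62.50, -27.70). Then |ZA| = |A − Z| = 68.36.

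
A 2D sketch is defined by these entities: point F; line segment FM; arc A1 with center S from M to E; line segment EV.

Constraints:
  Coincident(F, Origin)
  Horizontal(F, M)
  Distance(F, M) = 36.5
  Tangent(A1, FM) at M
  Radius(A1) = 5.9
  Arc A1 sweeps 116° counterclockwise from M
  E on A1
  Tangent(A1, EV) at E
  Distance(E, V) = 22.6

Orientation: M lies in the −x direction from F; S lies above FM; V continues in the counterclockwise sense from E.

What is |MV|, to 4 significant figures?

29.16

On A1, M sits at bearing -90° from S; a 116° counterclockwise sweep puts E at bearing 26°, so E = S + 5.9·(cos 26°, sin 26°) = (-31.20, 8.486). Since A1 is tangent to EV there, SE ⟂ EV, so EV runs along (−sin 26°, cos 26°); with |EV| = 22.6, V = (-41.10, 28.80). Then |MV| = |V − M| = 29.16.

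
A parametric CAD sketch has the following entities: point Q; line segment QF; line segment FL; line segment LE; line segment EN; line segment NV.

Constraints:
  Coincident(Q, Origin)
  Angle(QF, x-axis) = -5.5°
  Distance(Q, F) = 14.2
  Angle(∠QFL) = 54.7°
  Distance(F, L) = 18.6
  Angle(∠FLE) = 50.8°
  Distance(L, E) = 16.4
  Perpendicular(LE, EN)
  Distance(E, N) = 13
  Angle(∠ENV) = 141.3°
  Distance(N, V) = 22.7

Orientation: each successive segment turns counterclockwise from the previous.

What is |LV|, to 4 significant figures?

30.79

LE is perpendicular to EN, so EN runs at -21.00°; with |EN| = 13.0, N = (11.15, -5.190). ∠ENV = 141.3° gives NV at 17.70° from the x-axis; with |NV| = 22.7, V = (32.78, 1.711). Then |LV| = |V − L| = 30.79.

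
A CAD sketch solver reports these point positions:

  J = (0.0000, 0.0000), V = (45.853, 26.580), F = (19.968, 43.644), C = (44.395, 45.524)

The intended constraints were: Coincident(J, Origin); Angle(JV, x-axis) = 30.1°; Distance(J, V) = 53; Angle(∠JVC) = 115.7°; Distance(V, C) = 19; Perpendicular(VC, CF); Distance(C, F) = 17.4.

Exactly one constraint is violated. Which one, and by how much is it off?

Distance(C, F) = 17.4 — off by 7.10.

J = (0.00, 0.00) ✓; JV at 30.10° ✓; |JV| = 53.00 ✓; ∠JVC = 115.7° ✓; |VC| = 19.00 ✓; ∠(VC, CF) = 90.00° ✓; |CF| = 24.50 ✗.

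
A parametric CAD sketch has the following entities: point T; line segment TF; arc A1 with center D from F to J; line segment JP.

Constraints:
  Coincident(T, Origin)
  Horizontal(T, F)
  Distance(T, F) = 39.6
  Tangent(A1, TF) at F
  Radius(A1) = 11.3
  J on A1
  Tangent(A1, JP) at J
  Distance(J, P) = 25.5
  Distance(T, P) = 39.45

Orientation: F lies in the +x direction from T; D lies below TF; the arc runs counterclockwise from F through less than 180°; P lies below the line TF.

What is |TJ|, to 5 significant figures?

29.881

Checks: |DJ| = 11.30 ✓; ∠(DJ, JP) = 90.00° ✓; |JP| = 25.50 ✓; |TP| = 39.45 ✓.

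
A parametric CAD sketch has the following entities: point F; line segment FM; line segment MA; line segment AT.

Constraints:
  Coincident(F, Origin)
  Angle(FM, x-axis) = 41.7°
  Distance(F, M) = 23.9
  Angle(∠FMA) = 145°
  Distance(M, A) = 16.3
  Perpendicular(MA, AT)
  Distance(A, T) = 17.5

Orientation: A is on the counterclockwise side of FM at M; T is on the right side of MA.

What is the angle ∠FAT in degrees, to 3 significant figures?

111°

∠FMA = 145.0°, so MA runs at 41.7° + (180° − 145.0°) = 76.7° from the x-axis; with |MA| = 16.3, A = M + 16.3·(cos 76.7°, sin 76.7°) = (21.6, 31.8). MA is perpendicular to AT; with |AT| = 17.5 on the right of MA, T = A + 17.5·(0.973, -0.230) = (38.6, 27.7). Then cos ∠FAT = AF·AT / (|AF||AT|), giving 111°.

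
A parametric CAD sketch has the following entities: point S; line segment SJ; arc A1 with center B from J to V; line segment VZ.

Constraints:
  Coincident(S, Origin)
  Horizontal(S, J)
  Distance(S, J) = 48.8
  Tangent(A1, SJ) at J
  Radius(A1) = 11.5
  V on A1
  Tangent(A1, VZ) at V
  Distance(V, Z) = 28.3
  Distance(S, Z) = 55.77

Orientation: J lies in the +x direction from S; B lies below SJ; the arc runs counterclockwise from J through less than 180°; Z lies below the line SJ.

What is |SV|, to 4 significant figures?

39.20

S is at the origin; SJ is horizontal with |SJ| = 48.8 and J on the +x side, so J = (48.80, 0.000). Tangency of A1 to SJ means the radius BJ is perpendicular to SJ, so B = J + (0, -11.5) = (48.80, -11.50). Since BV ⟂ VZ (tangency), |BZ| = √(11.5² + 28.3²) = 30.55 regardless of where V sits on A1. So Z lies on both circle(S, 55.77) and circle(B, 30.55); the below-SJ intersection is Z = (38.57, -40.28). V is the foot of the tangent from Z: V = (37.31, -12.01).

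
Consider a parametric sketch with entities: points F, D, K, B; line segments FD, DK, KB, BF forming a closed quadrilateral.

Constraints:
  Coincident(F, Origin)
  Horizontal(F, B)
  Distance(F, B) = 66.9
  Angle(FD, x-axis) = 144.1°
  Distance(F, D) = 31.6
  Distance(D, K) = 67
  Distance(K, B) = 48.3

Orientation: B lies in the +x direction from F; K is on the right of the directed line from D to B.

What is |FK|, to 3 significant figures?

35.6

Checks: |DK| = 67.00 ✓; |KB| = 48.30 ✓.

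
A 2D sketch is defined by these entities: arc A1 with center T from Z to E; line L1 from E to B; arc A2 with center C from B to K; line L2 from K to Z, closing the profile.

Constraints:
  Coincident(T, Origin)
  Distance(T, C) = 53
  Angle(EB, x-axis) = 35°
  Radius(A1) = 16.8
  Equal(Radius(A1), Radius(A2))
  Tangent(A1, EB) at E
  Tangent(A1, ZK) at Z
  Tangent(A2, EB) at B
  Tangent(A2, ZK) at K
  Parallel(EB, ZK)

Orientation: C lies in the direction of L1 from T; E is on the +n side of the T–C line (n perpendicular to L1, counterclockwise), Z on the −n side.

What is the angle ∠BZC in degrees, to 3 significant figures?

14.8°

The slot axis is L1's direction at 35.0°, so u = (cos 35.0°, sin 35.0°) = (0.819, 0.574) and n = (−sin 35.0°, cos 35.0°) = (-0.574, 0.819). T is at the origin and C lies 53.0 along u from T, so C = 53.0·u = (43.4, 30.4). Tangency of A1 to both parallel lines with radius 16.8 puts E and Z at T ± 16.8·n: E = (-9.64, 13.8), Z = (9.64, -13.8). Equal radii place B and K the same way about C: B = C + 16.8·n = (33.8, 44.2), K = C − 16.8·n = (53.1, 16.6). Then cos ∠BZC = ZB·ZC / (|ZB||ZC|), giving 14.8°.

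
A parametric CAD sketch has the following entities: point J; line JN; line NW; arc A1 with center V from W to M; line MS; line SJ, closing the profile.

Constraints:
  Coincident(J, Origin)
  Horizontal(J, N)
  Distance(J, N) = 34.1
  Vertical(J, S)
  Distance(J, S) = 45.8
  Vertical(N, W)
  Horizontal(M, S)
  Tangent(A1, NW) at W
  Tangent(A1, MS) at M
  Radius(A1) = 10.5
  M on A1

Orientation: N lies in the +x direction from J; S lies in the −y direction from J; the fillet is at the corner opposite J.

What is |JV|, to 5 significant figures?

42.462

J is at the origin; J and N share the same y with |JN| = 34.1 and N on the +x side, so N = (34.100, 0.0000). J and S share the same x with |JS| = 45.8 and S on the −y side, so S = (0.0000, -45.800). The virtual corner opposite J is at (34.100, -45.800). The tangent condition forces VW to be normal to NW and tangency of A1 to MS means the radius VM is perpendicular to MS, with radius 10.5, so the center V sits 10.5 in from both sides at V = (23.600, -35.300). Then |JV| = |V − J| = 42.462.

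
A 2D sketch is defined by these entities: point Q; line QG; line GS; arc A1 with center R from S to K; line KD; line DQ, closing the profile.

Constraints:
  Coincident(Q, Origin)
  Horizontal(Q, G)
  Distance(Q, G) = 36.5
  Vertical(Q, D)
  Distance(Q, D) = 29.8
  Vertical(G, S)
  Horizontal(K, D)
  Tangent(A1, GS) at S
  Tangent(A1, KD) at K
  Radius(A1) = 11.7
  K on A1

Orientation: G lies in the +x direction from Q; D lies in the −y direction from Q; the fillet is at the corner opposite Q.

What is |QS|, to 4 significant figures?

40.74

The virtual corner opposite Q is at (36.50, -29.80). A1 meets GS tangentially, so RS is at right angles to GS and A1 meets KD tangentially, so RK is at right angles to KD, with radius 11.7, so the center R sits 11.7 in from both sides at R = (24.80, -18.10). That places the tangent points at S = (36.50, -18.10) on GS and K = (24.80, -29.80) on KD. Then |QS| = |S − Q| = 40.74.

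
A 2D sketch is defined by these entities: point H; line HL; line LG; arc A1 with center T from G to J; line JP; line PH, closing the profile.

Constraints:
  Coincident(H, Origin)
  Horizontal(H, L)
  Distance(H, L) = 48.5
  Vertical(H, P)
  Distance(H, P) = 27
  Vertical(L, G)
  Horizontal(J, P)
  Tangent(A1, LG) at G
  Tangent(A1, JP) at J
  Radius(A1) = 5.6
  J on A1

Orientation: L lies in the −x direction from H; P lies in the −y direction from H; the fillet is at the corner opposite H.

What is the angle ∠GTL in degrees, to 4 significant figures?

75.34°

The virtual corner opposite H is at (-48.50, -27.00). A1 meets LG tangentially, so TG is at right angles to LG and tangency of A1 to JP means the radius TJ is perpendicular to JP, with radius 5.6, so the center T sits 5.6 in from both sides at T = (-42.90, -21.40). That places the tangent points at G = (-48.50, -21.40) on LG and J = (-42.90, -27.00) on JP. Then cos ∠GTL = TG·TL / (|TG||TL|), giving 75.34°.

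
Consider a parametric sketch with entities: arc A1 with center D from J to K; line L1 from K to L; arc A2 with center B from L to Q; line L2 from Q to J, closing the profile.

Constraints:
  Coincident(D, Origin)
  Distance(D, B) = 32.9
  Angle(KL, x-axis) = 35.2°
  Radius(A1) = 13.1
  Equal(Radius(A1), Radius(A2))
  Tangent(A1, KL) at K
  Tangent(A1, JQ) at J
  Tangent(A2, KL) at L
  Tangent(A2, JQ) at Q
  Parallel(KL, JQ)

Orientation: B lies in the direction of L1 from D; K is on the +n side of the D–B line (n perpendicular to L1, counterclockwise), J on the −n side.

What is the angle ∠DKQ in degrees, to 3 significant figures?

51.5°

The slot axis is L1's direction at 35.2°, so u = (cos 35.2°, sin 35.2°) = (0.817, 0.576) and n = (−sin 35.2°, cos 35.2°) = (-0.576, 0.817). D is at the origin and B lies 32.9 along u from D, so B = 32.9·u = (26.9, 19.0). Tangency of A1 to both parallel lines with radius 13.1 puts K and J at D ± 13.1·n: K = (-7.55, 10.7), J = (7.55, -10.7). Equal radii place L and Q the same way about B: L = B + 13.1·n = (19.3, 29.7), Q = B − 13.1·n = (34.4, 8.26). Then cos ∠DKQ = KD·KQ / (|KD||KQ|), giving 51.5°.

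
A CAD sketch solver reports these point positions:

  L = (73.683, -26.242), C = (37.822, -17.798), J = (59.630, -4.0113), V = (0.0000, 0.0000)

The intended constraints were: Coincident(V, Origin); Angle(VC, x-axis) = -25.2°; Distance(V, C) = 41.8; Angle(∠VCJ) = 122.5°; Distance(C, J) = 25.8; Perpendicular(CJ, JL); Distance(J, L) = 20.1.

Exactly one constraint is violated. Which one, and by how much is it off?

Distance(J, L) = 20.1 — off by 6.20.

V = (0.00, 0.00) ✓; VC at -25.20° ✓; |VC| = 41.80 ✓; ∠VCJ = 122.5° ✓; |CJ| = 25.80 ✓; ∠(CJ, JL) = 90.00° ✓; |JL| = 26.30 ✗.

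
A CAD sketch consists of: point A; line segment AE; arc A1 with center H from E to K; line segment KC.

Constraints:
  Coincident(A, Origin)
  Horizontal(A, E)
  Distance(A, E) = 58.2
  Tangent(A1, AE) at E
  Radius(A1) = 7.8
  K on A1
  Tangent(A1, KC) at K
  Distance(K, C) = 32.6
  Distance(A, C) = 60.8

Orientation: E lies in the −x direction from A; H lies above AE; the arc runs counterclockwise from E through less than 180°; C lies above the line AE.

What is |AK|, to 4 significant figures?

50.92

Checks: A = (0.00, 0.00) ✓; |HK| = 7.800 ✓; ∠(HK, KC) = 90.00° ✓; |KC| = 32.60 ✓; |AC| = 60.80 ✓.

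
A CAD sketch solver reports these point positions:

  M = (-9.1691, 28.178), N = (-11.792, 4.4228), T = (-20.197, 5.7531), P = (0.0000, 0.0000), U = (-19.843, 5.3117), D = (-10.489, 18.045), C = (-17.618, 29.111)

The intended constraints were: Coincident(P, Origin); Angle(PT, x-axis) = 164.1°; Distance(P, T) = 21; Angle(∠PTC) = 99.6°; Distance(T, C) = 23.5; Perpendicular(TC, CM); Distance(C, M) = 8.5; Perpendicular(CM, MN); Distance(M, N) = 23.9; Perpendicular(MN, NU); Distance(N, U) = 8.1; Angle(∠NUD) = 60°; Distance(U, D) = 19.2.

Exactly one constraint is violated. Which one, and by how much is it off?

Distance(U, D) = 19.2 — off by 3.40.

P = (0.00, 0.00) ✓; PT at 164.1° ✓; |PT| = 21.00 ✓; ∠PTC = 99.60° ✓; |TC| = 23.50 ✓; ∠(TC, CM) = 90.00° ✓; |CM| = 8.500 ✓; ∠(CM, MN) = 90.00° ✓; |MN| = 23.90 ✓; ∠(MN, NU) = 90.00° ✓; |NU| = 8.100 ✓; ∠NUD = 60.00° ✓; |UD| = 15.80 ✗.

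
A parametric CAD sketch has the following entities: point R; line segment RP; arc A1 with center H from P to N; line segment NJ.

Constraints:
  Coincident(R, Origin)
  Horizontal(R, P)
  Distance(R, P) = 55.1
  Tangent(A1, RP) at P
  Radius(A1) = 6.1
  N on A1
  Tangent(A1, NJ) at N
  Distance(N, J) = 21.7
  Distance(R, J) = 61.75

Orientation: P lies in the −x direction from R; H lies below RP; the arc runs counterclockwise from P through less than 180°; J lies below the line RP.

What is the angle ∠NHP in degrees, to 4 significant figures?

106.7°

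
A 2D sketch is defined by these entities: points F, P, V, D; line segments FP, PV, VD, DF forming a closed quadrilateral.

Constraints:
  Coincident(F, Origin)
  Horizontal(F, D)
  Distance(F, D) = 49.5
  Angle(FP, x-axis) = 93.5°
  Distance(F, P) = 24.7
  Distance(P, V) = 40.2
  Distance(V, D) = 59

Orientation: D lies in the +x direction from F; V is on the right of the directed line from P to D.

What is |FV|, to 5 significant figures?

16.869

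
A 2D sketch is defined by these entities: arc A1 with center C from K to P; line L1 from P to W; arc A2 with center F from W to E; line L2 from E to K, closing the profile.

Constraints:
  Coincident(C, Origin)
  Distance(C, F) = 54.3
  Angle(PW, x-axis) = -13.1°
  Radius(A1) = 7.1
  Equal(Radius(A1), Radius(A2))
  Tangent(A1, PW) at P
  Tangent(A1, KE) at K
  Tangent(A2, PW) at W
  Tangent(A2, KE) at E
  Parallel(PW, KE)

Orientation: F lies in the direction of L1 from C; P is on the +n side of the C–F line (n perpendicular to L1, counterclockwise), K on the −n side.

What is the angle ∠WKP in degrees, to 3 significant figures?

75.3°

Tangency of A1 to both parallel lines with radius 7.1 puts P and K at C ± 7.1·n: P = (1.61, 6.92), K = (-1.61, -6.92). Equal radii place W and E the same way about F: W = F + 7.1·n = (54.5, -5.39), E = F − 7.1·n = (51.3, -19.2). Then cos ∠WKP = KW·KP / (|KW||KP|), giving 75.3°.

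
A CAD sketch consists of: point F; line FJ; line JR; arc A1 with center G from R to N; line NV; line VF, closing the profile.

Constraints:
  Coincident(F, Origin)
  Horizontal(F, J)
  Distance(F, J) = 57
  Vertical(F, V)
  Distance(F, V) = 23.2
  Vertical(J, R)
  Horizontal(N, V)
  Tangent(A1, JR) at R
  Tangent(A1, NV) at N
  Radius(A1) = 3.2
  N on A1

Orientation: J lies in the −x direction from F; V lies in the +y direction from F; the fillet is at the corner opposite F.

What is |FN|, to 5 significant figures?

58.589

The virtual corner opposite F is at (-57.000, 23.200). Tangency of A1 to JR means the radius GR is perpendicular to JR and since A1 is tangent to NV there, GN ⟂ NV, with radius 3.2, so the center G sits 3.2 in from both sides at G = (-53.800, 20.000). That places the tangent points at R = (-57.000, 20.000) on JR and N = (-53.800, 23.200) on NV. Then |FN| = |N − F| = 58.589.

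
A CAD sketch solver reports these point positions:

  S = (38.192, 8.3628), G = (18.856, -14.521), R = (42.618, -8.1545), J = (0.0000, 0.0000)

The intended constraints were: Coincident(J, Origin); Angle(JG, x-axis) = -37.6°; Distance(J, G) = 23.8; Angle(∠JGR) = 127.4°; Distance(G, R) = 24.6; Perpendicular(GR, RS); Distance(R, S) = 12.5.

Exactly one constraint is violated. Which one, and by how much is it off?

Distance(R, S) = 12.5 — off by 4.60.

J = (0.00, 0.00) ✓; JG at -37.60° ✓; |JG| = 23.80 ✓; ∠JGR = 127.4° ✓; |GR| = 24.60 ✓; ∠(GR, RS) = 90.00° ✓; |RS| = 17.10 ✗.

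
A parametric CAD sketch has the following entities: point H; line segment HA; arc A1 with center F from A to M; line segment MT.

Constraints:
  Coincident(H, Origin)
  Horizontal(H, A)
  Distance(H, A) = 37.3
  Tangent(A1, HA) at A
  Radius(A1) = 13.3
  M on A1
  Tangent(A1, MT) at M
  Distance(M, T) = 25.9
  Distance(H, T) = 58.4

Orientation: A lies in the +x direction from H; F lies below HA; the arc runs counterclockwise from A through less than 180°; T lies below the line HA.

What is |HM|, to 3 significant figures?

33.3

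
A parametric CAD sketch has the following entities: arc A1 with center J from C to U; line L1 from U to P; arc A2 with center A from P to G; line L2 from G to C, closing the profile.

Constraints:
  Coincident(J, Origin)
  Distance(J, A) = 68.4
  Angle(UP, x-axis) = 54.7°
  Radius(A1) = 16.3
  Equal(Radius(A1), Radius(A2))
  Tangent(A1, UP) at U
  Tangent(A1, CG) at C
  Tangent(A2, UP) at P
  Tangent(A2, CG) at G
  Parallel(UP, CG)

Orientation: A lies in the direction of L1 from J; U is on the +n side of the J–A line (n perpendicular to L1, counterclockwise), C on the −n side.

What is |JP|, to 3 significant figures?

70.3

The slot axis is L1's direction at 54.7°, so u = (cos 54.7°, sin 54.7°) = (0.578, 0.816) and n = (−sin 54.7°, cos 54.7°) = (-0.816, 0.578). J is at the origin and A lies 68.4 along u from J, so A = 68.4·u = (39.5, 55.8). Tangency of A1 to both parallel lines with radius 16.3 puts U and C at J ± 16.3·n: U = (-13.3, 9.42), C = (13.3, -9.42). Equal radii place P and G the same way about A: P = A + 16.3·n = (26.2, 65.2), G = A − 16.3·n = (52.8, 46.4). Then |JP| = |P − J| = 70.3.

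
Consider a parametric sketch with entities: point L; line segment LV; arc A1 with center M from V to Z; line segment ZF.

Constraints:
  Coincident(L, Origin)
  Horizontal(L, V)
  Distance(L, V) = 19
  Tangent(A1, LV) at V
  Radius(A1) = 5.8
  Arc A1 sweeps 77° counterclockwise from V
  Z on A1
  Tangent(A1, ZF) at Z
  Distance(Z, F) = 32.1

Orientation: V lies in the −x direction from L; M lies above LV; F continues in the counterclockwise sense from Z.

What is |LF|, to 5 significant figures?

36.294

L is at the origin; L and V share the same y with |LV| = 19.0 and V on the −x side, so V = (-19.000, 0.0000). The tangent condition forces MV to be normal to LV, so M = V + (0, 5.8) = (-19.000, 5.8000). On A1, V sits at bearing -90° from M; a 77° counterclockwise sweep puts Z at bearing -13°, so Z = M + 5.8·(cos -13°, sin -13°) = (-13.349, 4.4953). Since A1 is tangent to ZF there, MZ ⟂ ZF, so ZF runs along (−sin -13°, cos -13°); with |ZF| = 32.1, F = (-6.1277, 35.773). Then |LF| = |F − L| = 36.294.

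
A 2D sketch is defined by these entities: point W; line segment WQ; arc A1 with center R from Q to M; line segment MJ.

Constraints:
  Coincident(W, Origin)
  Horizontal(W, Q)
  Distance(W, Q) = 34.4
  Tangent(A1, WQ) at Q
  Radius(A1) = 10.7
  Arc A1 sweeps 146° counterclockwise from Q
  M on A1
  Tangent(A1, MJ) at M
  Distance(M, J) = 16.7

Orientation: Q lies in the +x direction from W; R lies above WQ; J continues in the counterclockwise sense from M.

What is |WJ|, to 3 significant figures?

39.2

W is at the origin; WQ is horizontal with |WQ| = 34.4 and Q on the +x side, so Q = (34.4, 0.00). The tangent condition forces RQ to be normal to WQ, so R = Q + (0, 10.7) = (34.4, 10.7). On A1, Q sits at bearing -90° from R; a 146° counterclockwise sweep puts M at bearing 56°, so M = R + 10.7·(cos 56°, sin 56°) = (40.4, 19.6). Since A1 is tangent to MJ there, RM ⟂ MJ, so MJ runs along (−sin 56°, cos 56°); with |MJ| = 16.7, J = (26.5, 28.9). Then |WJ| = |J − W| = 39.2.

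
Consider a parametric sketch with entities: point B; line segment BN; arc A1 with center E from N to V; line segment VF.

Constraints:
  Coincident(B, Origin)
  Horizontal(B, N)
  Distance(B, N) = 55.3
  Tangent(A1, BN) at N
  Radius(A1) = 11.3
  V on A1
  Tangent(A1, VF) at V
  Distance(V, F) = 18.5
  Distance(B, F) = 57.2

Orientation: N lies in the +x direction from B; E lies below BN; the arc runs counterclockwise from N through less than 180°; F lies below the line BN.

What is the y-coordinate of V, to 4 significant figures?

-13.43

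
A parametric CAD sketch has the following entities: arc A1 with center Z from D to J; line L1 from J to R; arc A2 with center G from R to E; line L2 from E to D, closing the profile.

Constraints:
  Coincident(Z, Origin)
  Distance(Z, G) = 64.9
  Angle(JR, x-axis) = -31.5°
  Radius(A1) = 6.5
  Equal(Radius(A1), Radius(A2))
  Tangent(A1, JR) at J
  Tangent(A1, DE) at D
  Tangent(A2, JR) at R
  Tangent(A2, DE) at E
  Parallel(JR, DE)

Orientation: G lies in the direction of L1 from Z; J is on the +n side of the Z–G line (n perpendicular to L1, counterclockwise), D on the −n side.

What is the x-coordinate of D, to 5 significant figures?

-3.3962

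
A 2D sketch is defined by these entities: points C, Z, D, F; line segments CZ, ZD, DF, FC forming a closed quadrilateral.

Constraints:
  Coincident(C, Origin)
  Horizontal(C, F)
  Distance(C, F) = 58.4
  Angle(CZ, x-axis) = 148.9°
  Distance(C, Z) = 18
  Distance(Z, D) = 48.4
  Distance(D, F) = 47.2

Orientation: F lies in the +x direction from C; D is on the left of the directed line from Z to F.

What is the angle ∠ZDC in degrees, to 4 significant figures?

21.71°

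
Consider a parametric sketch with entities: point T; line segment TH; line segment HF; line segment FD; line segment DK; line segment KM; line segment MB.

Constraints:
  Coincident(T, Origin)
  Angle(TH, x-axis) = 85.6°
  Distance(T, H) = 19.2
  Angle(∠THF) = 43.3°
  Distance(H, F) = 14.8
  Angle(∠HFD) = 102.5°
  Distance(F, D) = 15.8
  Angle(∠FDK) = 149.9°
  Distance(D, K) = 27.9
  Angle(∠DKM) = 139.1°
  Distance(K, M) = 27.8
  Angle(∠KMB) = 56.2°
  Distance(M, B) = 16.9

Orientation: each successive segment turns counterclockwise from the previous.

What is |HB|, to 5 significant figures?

41.811

T is at the origin; TH runs at 85.6° with length 19.2, so H = (1.4730, 19.143). ∠THF = 43.3° gives HF at -137.70° from the x-axis; with |HF| = 14.8, F = (-9.4735, 9.1828). ∠HFD = 102.5° gives FD at -60.200° from the x-axis; with |FD| = 15.8, D = (-1.6213, -4.5279). ∠FDK = 149.9° gives DK at -30.100° from the x-axis; with |DK| = 27.9, K = (22.516, -18.520). ∠DKM = 139.1° gives KM at 10.800° from the x-axis; with |KM| = 27.8, M = (49.824, -13.311). ∠KMB = 56.2° gives MB at 134.60° from the x-axis; with |MB| = 16.9, B = (37.958, -1.2776). Then |HB| = |B − H| = 41.811.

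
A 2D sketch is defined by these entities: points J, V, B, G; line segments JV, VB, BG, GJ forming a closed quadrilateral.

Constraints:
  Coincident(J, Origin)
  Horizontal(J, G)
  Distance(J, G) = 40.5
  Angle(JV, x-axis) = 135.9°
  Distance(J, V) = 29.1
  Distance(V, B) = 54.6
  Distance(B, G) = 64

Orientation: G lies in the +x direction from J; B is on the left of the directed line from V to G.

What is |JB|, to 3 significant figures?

61.9

J is at the origin; JG is horizontal with |JG| = 40.5 and G in +x, so G = (40.5, 0). JV runs at 135.9° with |JV| = 29.1, so V = (-20.9, 20.3). B is determined by |VB| = 54.6 and |BG| = 64.0 together: it lies at the intersection of circle(V, 54.6) and circle(G, 64.0). With |VG| = 64.7, the foot of the radical line on VG is 23.7 from V and the perpendicular offset is √(54.6² − 23.7²) = 49.2. Taking the left-of-VG solution: B = (17.0, 59.5).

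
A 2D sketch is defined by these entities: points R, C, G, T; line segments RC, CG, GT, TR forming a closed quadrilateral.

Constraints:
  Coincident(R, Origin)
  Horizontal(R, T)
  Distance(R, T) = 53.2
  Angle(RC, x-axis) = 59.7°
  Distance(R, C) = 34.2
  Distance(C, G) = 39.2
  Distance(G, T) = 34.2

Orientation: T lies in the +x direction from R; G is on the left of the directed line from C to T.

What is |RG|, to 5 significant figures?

65.712

R is at the origin; R and T share the same y with |RT| = 53.2 and T in +x, so T = (53.2, 0). RC runs at 59.7° with |RC| = 34.2, so C = (17.255, 29.528). G is determined by |CG| = 39.2 and |GT| = 34.2 together: it lies at the intersection of circle(C, 39.2) and circle(T, 34.2). With |CT| = 46.518, the foot of the radical line on CT is 27.204 from C and the perpendicular offset is √(39.2² − 27.204²) = 28.224. Taking the left-of-CT solution: G = (56.191, 34.069).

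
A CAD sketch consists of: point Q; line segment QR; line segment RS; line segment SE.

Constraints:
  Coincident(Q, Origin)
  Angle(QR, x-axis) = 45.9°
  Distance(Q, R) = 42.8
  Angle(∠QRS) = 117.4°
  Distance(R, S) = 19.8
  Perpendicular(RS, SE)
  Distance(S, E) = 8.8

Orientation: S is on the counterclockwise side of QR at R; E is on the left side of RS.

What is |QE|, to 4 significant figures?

49.12

Q is at the origin; QR runs at 45.9° with length 42.8, so R = 42.8·(cos 45.9°, sin 45.9°) = (29.79, 30.74). ∠QRS = 117.4°, so RS runs at 45.9° + (180° − 117.4°) = 108.5° from the x-axis; with |RS| = 19.8, S = R + 19.8·(cos 108.5°, sin 108.5°) = (23.50, 49.51). RS is perpendicular to SE; with |SE| = 8.8 on the left of RS, E = S + 8.8·(-0.9483, -0.3173) = (15.16, 46.72). Then |QE| = |E − Q| = 49.12.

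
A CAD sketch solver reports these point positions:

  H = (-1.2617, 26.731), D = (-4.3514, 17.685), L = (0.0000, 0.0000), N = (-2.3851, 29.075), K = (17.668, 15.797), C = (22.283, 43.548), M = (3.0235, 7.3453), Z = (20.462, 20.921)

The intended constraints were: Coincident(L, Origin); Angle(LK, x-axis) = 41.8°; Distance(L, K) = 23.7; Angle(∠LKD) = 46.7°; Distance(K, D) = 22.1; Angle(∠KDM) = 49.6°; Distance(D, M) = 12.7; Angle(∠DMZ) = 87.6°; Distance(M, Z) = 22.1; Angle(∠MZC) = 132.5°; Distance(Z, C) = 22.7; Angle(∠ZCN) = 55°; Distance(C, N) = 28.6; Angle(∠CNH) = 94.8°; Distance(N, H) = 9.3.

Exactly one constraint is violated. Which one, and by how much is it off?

Distance(N, H) = 9.3 — off by 6.70.

L = (0.00, 0.00) ✓; LK at 41.80° ✓; |LK| = 23.70 ✓; ∠LKD = 46.70° ✓; |KD| = 22.10 ✓; ∠KDM = 49.60° ✓; |DM| = 12.70 ✓; ∠DMZ = 87.60° ✓; |MZ| = 22.10 ✓; ∠MZC = 132.5° ✓; |ZC| = 22.70 ✓; ∠ZCN = 55.00° ✓; |CN| = 28.60 ✓; ∠CNH = 94.79° ✓; |NH| = 2.599 ✗.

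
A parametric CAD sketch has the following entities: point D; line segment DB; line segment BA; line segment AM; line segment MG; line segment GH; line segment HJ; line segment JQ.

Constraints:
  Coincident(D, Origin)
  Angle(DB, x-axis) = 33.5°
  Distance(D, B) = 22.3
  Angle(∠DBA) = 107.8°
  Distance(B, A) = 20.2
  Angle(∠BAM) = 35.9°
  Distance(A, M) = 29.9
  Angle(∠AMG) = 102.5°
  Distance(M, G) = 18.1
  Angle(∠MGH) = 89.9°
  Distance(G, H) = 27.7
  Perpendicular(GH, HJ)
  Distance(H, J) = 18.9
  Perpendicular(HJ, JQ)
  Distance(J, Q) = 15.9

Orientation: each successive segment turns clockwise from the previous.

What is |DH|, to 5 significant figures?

37.202

D is at the origin; DB runs at 33.5° with length 22.3, so B = (18.596, 12.308). ∠DBA = 107.8° gives BA at -38.700° from the x-axis; with |BA| = 20.2, A = (34.360, -0.32171). ∠BAM = 35.9° gives AM at 177.20° from the x-axis; with |AM| = 29.9, M = (4.4960, 1.1389). ∠AMG = 102.5° gives MG at 99.700° from the x-axis; with |MG| = 18.1, G = (1.4464, 18.980). ∠MGH = 89.9° gives GH at 9.6000° from the x-axis; with |GH| = 27.7, H = (28.758, 23.600). Then |DH| = |H − D| = 37.202.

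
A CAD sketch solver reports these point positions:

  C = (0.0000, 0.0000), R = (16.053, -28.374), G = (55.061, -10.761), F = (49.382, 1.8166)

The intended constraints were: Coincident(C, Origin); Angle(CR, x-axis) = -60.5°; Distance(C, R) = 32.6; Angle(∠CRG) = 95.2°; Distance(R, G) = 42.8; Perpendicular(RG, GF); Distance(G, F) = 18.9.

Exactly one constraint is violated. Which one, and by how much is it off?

Distance(G, F) = 18.9 — off by 5.10.

C = (0.00, 0.00) ✓; CR at -60.50° ✓; |CR| = 32.60 ✓; ∠CRG = 95.20° ✓; |RG| = 42.80 ✓; ∠(RG, GF) = 90.00° ✓; |GF| = 13.80 ✗.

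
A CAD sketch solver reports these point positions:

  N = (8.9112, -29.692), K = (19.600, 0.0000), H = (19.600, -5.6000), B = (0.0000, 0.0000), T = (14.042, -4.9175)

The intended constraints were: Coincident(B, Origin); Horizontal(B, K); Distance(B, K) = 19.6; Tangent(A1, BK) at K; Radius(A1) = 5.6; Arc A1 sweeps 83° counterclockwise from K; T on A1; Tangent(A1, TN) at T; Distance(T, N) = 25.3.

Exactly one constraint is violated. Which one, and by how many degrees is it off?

Tangent(A1, TN) at T — off by 4.70°.

B = (0.00, 0.00) ✓; B.y = 0.00, K.y = 0.00 ✓; |BK| = 19.60 ✓; ∠(HK, KB) = 90.00° ✓; |HK| = 5.600 ✓; bearing(H→T) − bearing(H→K) = 83.00° ✓; |HT| = 5.600 ✓; ∠(HT, TN) = 94.70° ✗; |TN| = 25.30 ✓.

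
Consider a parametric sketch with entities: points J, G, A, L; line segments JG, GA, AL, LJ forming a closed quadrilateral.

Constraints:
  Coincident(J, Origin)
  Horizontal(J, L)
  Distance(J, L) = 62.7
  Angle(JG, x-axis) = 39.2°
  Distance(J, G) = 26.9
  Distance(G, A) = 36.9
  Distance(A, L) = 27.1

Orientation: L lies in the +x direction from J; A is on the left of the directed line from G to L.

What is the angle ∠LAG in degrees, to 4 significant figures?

88.42°

J is at the origin; J and L share the same y with |JL| = 62.7 and L in +x, so L = (62.7, 0). JG runs at 39.2° with |JG| = 26.9, so G = (20.85, 17.00). A is determined by |GA| = 36.9 and |AL| = 27.1 together: it lies at the intersection of circle(G, 36.9) and circle(L, 27.1). With |GL| = 45.18, the foot of the radical line on GL is 29.53 from G and the perpendicular offset is √(36.9² − 29.53²) = 22.13. Taking the left-of-GL solution: A = (56.53, 26.39).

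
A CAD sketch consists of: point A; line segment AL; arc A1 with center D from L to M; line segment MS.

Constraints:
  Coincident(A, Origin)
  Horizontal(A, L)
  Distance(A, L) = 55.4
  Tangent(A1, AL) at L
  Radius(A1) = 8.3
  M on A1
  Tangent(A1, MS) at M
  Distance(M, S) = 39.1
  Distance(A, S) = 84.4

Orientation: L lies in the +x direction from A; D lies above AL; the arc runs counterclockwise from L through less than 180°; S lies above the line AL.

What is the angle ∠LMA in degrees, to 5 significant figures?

33.198°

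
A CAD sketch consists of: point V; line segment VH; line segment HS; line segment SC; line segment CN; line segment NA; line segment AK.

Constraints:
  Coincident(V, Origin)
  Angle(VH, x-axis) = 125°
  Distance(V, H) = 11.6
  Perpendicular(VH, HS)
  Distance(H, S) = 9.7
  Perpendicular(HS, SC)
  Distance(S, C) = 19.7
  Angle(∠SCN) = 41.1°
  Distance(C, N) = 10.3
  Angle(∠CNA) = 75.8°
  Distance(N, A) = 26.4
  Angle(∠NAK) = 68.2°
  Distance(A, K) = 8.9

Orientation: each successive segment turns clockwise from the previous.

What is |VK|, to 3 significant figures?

27.4

V is at the origin; VH runs at 125.0° with length 11.6, so H = (-6.65, 9.50). VH is perpendicular to HS, so HS runs at 35.0°; with |HS| = 9.7, S = (1.29, 15.1). HS ⟂ SC, so SC runs at -55.0°; with |SC| = 19.7, C = (12.6, -1.07). ∠SCN = 41.1° gives CN at 166° from the x-axis; with |CN| = 10.3, N = (2.59, 1.40). ∠CNA = 75.8° gives NA at 61.9° from the x-axis; with |NA| = 26.4, A = (15.0, 24.7). ∠NAK = 68.2° gives AK at -49.9° from the x-axis; with |AK| = 8.9, K = (20.8, 17.9). Then |VK| = |K − V| = 27.4.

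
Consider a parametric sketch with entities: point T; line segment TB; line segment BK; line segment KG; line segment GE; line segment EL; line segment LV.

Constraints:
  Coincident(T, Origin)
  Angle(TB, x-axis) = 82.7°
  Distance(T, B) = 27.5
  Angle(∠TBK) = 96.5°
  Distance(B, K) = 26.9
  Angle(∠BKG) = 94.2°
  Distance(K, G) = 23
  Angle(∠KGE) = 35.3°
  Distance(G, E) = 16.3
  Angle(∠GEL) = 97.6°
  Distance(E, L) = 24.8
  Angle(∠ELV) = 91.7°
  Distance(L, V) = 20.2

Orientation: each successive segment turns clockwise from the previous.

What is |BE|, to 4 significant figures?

20.96

∠BKG = 94.2° gives KG at -86.60° from the x-axis; with |KG| = 23.0, G = (31.76, 3.942). ∠KGE = 35.3° gives GE at 128.7° from the x-axis; with |GE| = 16.3, E = (21.56, 16.66). Then |BE| = |E − B| = 20.96.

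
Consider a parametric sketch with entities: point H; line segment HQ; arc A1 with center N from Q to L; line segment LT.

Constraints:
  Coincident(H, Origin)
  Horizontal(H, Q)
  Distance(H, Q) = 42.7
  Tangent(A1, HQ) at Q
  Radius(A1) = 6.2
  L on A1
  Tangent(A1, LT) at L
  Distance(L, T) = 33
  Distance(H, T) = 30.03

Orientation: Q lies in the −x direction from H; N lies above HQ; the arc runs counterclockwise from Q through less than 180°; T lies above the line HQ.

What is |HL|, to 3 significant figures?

38.3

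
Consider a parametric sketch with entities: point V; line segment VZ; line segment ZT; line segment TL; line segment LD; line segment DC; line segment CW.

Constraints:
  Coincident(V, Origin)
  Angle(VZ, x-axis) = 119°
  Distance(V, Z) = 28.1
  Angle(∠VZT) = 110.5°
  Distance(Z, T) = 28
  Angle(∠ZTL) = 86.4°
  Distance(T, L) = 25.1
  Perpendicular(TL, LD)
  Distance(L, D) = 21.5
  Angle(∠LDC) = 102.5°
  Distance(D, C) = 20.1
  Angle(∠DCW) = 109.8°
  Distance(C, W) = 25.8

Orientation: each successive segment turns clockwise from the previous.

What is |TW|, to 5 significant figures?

9.2410

V is at the origin; VZ runs at 119.0° with length 28.1, so Z = (-13.623, 24.577). ∠VZT = 110.5° gives ZT at 49.500° from the x-axis; with |ZT| = 28.0, T = (4.5614, 45.868). ∠ZTL = 86.4° gives TL at -44.100° from the x-axis; with |TL| = 25.1, L = (22.586, 28.401). The perpendicularity gives LD at right angles to TL, so LD runs at -134.10°; with |LD| = 21.5, D = (7.6242, 12.961). ∠LDC = 102.5° gives DC at 148.40° from the x-axis; with |DC| = 20.1, C = (-9.4955, 23.493). ∠DCW = 109.8° gives CW at 78.200° from the x-axis; with |CW| = 25.8, W = (-4.2195, 48.748). Then |TW| = |W − T| = 9.2410.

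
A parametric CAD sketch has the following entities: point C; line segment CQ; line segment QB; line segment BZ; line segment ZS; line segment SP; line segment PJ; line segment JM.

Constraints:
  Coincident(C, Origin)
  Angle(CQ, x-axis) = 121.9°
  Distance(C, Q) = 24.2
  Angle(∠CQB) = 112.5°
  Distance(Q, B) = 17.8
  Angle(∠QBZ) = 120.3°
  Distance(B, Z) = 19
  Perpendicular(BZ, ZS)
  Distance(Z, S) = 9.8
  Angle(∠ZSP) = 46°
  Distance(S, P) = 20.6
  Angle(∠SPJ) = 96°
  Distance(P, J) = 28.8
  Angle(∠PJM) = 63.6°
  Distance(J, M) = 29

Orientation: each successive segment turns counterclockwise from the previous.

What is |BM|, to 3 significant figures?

34.5

C is at the origin; CQ runs at 121.9° with length 24.2, so Q = (-12.8, 20.5). ∠CQB = 112.5° gives QB at -171° from the x-axis; with |QB| = 17.8, B = (-30.3, 17.6). ∠QBZ = 120.3° gives BZ at -111° from the x-axis; with |BZ| = 19.0, Z = (-37.1, -0.112). BZ is perpendicular to ZS, so ZS runs at -20.9°; with |ZS| = 9.8, S = (-28.0, -3.61). ∠ZSP = 46.0° gives SP at 113° from the x-axis; with |SP| = 20.6, P = (-36.1, 15.3). ∠SPJ = 96.0° gives PJ at -163° from the x-axis; with |PJ| = 28.8, J = (-63.6, 6.87). ∠PJM = 63.6° gives JM at -46.5° from the x-axis; with |JM| = 29.0, M = (-43.6, -14.2). Then |BM| = |M − B| = 34.5.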